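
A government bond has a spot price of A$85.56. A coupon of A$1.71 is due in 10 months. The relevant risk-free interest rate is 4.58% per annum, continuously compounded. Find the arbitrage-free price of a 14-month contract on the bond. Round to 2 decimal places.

PV(coupons) I = 1.71·e^(−0.0458·10/12)
I = 1.6460
F = (S − I)·e^(rT) = (85.56 − 1.6460) · e^(0.0458·14/12)
= 83.9140 · e^0.053433 = 83.9140 × 1.054886 = A$88.52

A$88.52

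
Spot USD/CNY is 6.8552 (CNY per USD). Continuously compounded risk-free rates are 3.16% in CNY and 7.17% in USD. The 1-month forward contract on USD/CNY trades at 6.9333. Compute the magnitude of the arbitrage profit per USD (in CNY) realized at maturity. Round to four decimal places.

0.1010 per USD (in CNY)

Fair forward: F* = S·e^(carry·T), with carry = (r_CNY − r_USD) = 0.0316 − 0.0717 = -0.0401
F* = 6.8552 · e^(-0.0401 × 1/12) = 6.8552 · e^-0.003342 = 6.8552 × 0.996664 = 6.8323
Market 6.9333 > fair 6.8323: forward overpriced → cash-and-carry (buy spot, short the forward).
At maturity, profit = |F_mkt − F*| = |6.9333 − 6.8323| = 0.1010 per USD (in CNY)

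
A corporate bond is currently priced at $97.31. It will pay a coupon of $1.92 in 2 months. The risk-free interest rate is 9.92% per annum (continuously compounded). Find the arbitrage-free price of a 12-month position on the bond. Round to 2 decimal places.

$105.37

PV(coupons) I = 1.92·e^(−0.0992·2/12)
I = 1.8885
F = (S − I)·e^(rT) = (97.31 − 1.8885) · e^(0.0992·12/12)
= 95.4215 · e^0.099200 = 95.4215 × 1.104287 = $105.37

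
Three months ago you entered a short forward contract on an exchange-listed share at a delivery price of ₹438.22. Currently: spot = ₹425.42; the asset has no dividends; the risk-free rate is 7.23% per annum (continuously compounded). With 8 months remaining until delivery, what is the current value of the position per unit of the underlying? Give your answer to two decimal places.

Current fair forward for the remaining 8 months: F = S·e^(r·T), r = 0.0723
F = 425.42 · e^(0.0723 × 8/12) = 425.42 × 1.049381 = 446.4277
Value of long forward = (F − K)·e^(−rT) = (446.4277 − 438.22) · e^(−0.0723·8/12)
= 8.2077 × 0.952943 = 7.82
Short position value = −(long value) = -₹7.82

-₹7.82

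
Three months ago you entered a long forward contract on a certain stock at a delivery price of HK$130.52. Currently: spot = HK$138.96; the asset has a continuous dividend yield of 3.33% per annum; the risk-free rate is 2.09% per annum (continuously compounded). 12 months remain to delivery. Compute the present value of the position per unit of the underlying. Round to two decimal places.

Current fair forward for the remaining 12 months: F = S·e^((r − q)·T), (r − q) = 0.0209 − 0.0333 = -0.0124
F = 138.96 · e^(-0.0124 × 12/12) = 138.96 × 0.987677 = 137.2476
Value of long forward = (F − K)·e^(−rT) = (137.2476 − 130.52) · e^(−0.0209·12/12)
= 6.7276 × 0.979317 = 6.59

HK$6.59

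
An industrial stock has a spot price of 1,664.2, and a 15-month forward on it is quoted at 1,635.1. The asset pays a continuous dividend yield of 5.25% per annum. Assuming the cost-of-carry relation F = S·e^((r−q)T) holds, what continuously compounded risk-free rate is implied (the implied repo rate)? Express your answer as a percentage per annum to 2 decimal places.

From F = S·e^((r−q)T): (r − q) = ln(F/S)/T
ln(1635.1/1664.2) = ln(0.982514) = -0.017641
(r − q) = -0.017641 / (15/12) = -0.014113
r = ln(F/S)/T + q = -0.014113 + 0.0525 = 0.038387
r = 3.84%

3.84%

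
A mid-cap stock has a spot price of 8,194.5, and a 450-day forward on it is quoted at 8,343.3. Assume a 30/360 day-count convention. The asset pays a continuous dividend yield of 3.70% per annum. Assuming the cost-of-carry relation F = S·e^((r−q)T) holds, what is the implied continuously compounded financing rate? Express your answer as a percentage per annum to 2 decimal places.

From F = S·e^((r−q)T): (r − q) = ln(F/S)/T
ln(8343.3/8194.5) = ln(1.018159) = 0.017996
(r − q) = 0.017996 / (450/360) = 0.014397
r = ln(F/S)/T + q = 0.014397 + 0.0370 = 0.051397
r = 5.14%

5.14%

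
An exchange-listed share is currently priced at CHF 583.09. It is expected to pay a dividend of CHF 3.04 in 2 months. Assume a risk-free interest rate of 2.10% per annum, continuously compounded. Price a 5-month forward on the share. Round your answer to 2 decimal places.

PV(dividends) I = 3.04·e^(−0.0210·2/12)
I = 3.0294
F = (S − I)·e^(rT) = (583.09 − 3.0294) · e^(0.0210·5/12)
= 580.0606 · e^0.008750 = 580.0606 × 1.008788 = CHF 585.16

CHF 585.16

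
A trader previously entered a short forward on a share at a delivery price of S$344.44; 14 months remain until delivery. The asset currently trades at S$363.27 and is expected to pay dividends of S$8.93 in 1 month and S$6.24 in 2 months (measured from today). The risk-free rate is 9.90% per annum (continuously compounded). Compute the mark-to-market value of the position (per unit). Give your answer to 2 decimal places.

PV(remaining dividends) I = 8.93·e^(−0.0990·1/12) + 6.24·e^(−0.0990·2/12) = 14.9945
Current forward F = (S − I)·e^(rT) = (363.27 − 14.9945)·e^(0.0990·14/12) = 348.2755 × 1.122435 = 390.9166
Value (long) = (F − K)·e^(−rT) = (390.9166 − 344.44) × 0.890921 = 41.4070
Short position value = −(long value) = -S$41.41

-S$41.41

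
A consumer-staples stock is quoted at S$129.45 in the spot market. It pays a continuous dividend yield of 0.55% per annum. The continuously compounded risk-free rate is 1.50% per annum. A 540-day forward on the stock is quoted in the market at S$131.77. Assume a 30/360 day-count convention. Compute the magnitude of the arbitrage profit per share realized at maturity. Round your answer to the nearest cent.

S$0.46 per share

Fair forward: F* = S·e^(carry·T), with carry = (r − q) = 0.0150 − 0.0055 = 0.0095
F* = 129.45 · e^(0.0095 × 540/360) = 129.45 · e^0.014250 = 129.45 × 1.014352 = S$131.3079
Market S$131.77 > fair S$131.3079: forward overpriced → cash-and-carry (buy spot, short the forward).
At maturity, profit = |F_mkt − F*| = |131.77 − 131.3079| = S$0.46 per share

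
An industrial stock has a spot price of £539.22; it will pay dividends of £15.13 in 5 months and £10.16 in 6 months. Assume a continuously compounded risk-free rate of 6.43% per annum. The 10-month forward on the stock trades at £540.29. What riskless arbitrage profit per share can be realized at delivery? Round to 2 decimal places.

£2.69 per share

PV(dividends) I = 15.13·e^(−0.0643·5/12) + 10.16·e^(−0.0643·6/12) = 24.5686
Fair forward F* = (S − I)·e^(rT) = (539.22 − 24.5686)·e^0.053583 = 514.6514 × 1.055045 = 542.9804
Market £540.29 < fair 542.9804: forward underpriced → reverse cash-and-carry (short the stock, invest proceeds at r, pay the dividends, go long the forward).
Profit at T = |F_mkt − F*| = |540.29 − 542.9804| = £2.69 per share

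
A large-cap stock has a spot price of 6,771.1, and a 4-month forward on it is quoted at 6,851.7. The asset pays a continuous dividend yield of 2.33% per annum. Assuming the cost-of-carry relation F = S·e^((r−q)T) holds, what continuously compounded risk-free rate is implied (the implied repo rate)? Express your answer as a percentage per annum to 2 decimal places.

From F = S·e^((r−q)T): (r − q) = ln(F/S)/T
ln(6851.7/6771.1) = ln(1.011904) = 0.011834
(r − q) = 0.011834 / (4/12) = 0.035502
r = ln(F/S)/T + q = 0.035502 + 0.0233 = 0.058802
r = 5.88%

5.88%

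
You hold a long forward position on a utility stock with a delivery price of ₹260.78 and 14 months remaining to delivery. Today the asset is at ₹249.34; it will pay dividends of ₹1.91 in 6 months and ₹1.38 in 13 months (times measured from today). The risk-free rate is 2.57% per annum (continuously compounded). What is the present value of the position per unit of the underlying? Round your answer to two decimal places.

PV(remaining dividends) I = 1.91·e^(−0.0257·6/12) + 1.38·e^(−0.0257·13/12) = 3.2277
Current forward F = (S − I)·e^(rT) = (249.34 − 3.2277)·e^(0.0257·14/12) = 246.1123 × 1.030437 = 253.6032
Value (long) = (F − K)·e^(−rT) = (253.6032 − 260.78) × 0.970462 = -6.9648
Value = -₹6.96

-₹6.96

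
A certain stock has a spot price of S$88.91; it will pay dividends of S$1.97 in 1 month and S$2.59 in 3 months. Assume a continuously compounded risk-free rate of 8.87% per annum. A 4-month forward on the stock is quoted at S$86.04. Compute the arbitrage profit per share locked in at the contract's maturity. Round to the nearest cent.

S$0.91 per share

PV(dividends) I = 1.97·e^(−0.0887·1/12) + 2.59·e^(−0.0887·3/12) = 4.4887
Fair forward F* = (S − I)·e^(rT) = (88.91 − 4.4887)·e^0.029567 = 84.4213 × 1.030008 = 86.9546
Market S$86.04 < fair 86.9546: forward underpriced → reverse cash-and-carry (short the stock, invest proceeds at r, pay the dividends, go long the forward).
Profit at T = |F_mkt − F*| = |86.04 − 86.9546| = S$0.91 per share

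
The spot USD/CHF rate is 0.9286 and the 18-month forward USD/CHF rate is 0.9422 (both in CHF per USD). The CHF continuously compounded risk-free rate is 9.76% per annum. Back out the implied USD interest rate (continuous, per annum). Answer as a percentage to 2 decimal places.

F = S·e^((r_CHF − r_USD)T) ⇒ r_USD = r_CHF − ln(F/S)/T
ln(0.9422/0.9286) = 0.014539; /(18/12) = 0.009693
r_USD = 0.0976 − 0.009693 = 0.087907
r_USD = 8.79%

8.79%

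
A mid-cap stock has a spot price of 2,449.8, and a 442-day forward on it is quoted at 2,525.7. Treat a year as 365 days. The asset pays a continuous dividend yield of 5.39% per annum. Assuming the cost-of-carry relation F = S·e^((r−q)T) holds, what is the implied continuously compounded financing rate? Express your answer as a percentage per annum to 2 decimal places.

From F = S·e^((r−q)T): (r − q) = ln(F/S)/T
ln(2525.7/2449.8) = ln(1.030982) = 0.030512
(r − q) = 0.030512 / (442/365) = 0.025197
r = ln(F/S)/T + q = 0.025197 + 0.0539 = 0.079097
r = 7.91%

7.91%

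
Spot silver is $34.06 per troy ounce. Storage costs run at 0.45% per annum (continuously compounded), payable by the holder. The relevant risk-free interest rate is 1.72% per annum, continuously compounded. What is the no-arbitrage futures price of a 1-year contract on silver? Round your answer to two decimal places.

Net carry = r + u − y = 0.0172 + 0.0045 − 0.0000 = 0.0217
F = S·e^((r+u−y)T) = 34.06 · e^(0.0217 × 1) = 34.06 · e^0.021700
= 34.06 × 1.021937 = $34.81 per troy ounce

$34.81 per troy ounce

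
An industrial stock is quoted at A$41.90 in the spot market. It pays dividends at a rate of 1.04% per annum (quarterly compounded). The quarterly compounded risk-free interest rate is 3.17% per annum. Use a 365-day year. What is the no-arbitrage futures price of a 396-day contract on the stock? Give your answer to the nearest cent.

A$42.87

F = S · (1+r/4)^(4T) / (1+q/4)^(4T)
= 41.90 × 1.034850 / 1.011332 = 41.90 × 1.023254
F = A$42.87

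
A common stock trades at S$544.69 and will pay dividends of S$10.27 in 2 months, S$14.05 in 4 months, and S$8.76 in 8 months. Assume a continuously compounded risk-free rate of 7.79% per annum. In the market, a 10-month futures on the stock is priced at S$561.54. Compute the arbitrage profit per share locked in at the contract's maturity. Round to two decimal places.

S$14.62 per share

PV(dividends) I = 10.27·e^(−0.0779·2/12) + 14.05·e^(−0.0779·4/12) + 8.76·e^(−0.0779·8/12) = 32.1441
Fair futures F* = (S − I)·e^(rT) = (544.69 − 32.1441)·e^0.064917 = 512.5459 × 1.067070 = 546.9224
Market S$561.54 > fair 546.9224: forward overpriced → cash-and-carry (borrow at r, buy the stock and collect the dividends, short the forward).
Profit at T = |F_mkt − F*| = |561.54 − 546.9224| = S$14.62 per share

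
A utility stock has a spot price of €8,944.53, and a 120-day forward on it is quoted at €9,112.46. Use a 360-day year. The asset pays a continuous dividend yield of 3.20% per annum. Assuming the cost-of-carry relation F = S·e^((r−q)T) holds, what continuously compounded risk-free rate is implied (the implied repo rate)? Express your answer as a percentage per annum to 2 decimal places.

From F = S·e^((r−q)T): (r − q) = ln(F/S)/T
ln(9112.46/8944.53) = ln(1.018775) = 0.018601
(r − q) = 0.018601 / (120/360) = 0.055803
r = ln(F/S)/T + q = 0.055803 + 0.0320 = 0.087803
r = 8.78%

8.78%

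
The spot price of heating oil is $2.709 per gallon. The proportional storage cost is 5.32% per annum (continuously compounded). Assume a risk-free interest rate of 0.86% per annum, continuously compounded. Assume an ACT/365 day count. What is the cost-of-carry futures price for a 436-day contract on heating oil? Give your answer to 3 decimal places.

$2.917 per gallon

Net carry = r + u − y = 0.0086 + 0.0532 − 0.0000 = 0.0618
F = S·e^((r+u−y)T) = 2.709 · e^(0.0618 × 436/365) = 2.709 · e^0.073821
= 2.709 × 1.076614 = $2.917 per gallon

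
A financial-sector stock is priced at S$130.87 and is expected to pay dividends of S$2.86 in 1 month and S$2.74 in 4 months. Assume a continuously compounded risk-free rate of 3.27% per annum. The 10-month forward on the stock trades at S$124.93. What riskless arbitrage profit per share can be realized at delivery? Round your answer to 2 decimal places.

PV(dividends) I = 2.86·e^(−0.0327·1/12) + 2.74·e^(−0.0327·4/12) = 5.5625
Fair forward F* = (S − I)·e^(rT) = (130.87 − 5.5625)·e^0.027250 = 125.3075 × 1.027625 = 128.7691
Market S$124.93 < fair 128.7691: forward underpriced → reverse cash-and-carry (short the stock, invest proceeds at r, pay the dividends, go long the forward).
Profit at T = |F_mkt − F*| = |124.93 − 128.7691| = S$3.84 per share

S$3.84 per share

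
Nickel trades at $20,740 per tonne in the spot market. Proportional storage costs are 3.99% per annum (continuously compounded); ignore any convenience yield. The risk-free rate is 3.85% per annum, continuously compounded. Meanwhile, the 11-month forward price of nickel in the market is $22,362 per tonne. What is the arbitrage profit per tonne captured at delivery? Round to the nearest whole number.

Fair forward: F* = S·e^(carry·T), with carry = (r + u) = 0.0385 + 0.0399 = 0.0784
F* = 20740 · e^(0.0784 × 11/12) = 20740 · e^0.071867 = 20740 × 1.074512 = $22285.3789
Market $22362 > fair $22285.3789: forward overpriced → cash-and-carry (buy spot, short the forward).
At maturity, profit = |F_mkt − F*| = |22362 − 22285.3789| = $77 per tonne

$77 per tonne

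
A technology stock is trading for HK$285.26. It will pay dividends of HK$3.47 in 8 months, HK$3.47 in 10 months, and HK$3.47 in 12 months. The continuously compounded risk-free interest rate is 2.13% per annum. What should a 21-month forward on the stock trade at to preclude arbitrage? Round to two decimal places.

PV(dividends) I = 3.47·e^(−0.0213·8/12) + 3.47·e^(−0.0213·10/12) + 3.47·e^(−0.0213·12/12)
I = 3.4211 + 3.4090 + 3.3969 = 10.2270
F = (S − I)·e^(rT) = (285.26 − 10.2270) · e^(0.0213·21/12)
= 275.0330 · e^0.037275 = 275.0330 × 1.037978 = HK$285.48

HK$285.48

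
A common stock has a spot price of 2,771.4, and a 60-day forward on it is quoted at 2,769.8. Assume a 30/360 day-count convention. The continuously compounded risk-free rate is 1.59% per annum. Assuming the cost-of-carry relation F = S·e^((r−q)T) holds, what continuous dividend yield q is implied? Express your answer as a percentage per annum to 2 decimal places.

From F = S·e^((r−q)T): (r − q) = ln(F/S)/T
ln(2769.8/2771.4) = ln(0.999423) = -0.000577
(r − q) = -0.000577 / (60/360) = -0.003462
q = r − ln(F/S)/T = 0.0159 + 0.003462 = 0.019362
q = 1.94%

1.94%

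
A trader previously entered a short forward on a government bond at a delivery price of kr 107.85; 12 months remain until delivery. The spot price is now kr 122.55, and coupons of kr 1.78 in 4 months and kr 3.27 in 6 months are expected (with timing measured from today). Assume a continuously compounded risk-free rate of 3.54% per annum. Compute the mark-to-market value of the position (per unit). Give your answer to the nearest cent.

-kr 13.48

PV(remaining coupons) I = 1.78·e^(−0.0354·4/12) + 3.27·e^(−0.0354·6/12) = 4.9717
Current forward F = (S − I)·e^(rT) = (122.55 − 4.9717)·e^(0.0354·12/12) = 117.5783 × 1.036034 = 121.8151
Value (long) = (F − K)·e^(−rT) = (121.8151 − 107.85) × 0.965219 = 13.4794
Short position value = −(long value) = -kr 13.48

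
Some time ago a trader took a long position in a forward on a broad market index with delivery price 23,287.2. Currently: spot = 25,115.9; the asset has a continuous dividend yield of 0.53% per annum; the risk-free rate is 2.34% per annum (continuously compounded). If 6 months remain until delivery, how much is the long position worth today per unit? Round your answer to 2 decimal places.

2033.10

Current fair forward for the remaining 6 months: F = S·e^((r − q)·T), (r − q) = 0.0234 − 0.0053 = 0.0181
F = 25115.9 · e^(0.0181 × 6/12) = 25115.9 × 1.00909108 = 25344.2307
Value of long forward = (F − K)·e^(−rT) = (25344.2307 − 23287.2) · e^(−0.0234·6/12)
= 2057.0307 × 0.98836818 = 2033.10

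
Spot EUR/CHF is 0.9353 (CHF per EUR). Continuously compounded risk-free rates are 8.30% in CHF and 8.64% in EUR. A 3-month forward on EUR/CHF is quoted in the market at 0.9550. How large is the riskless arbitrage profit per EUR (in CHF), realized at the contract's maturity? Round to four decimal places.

Fair forward: F* = S·e^(carry·T), with carry = (r_CHF − r_EUR) = 0.0830 − 0.0864 = -0.0034
F* = 0.9353 · e^(-0.0034 × 3/12) = 0.9353 · e^-0.000850 = 0.9353 × 0.999150 = 0.9345
Market 0.9550 > fair 0.9345: forward overpriced → cash-and-carry (buy spot, short the forward).
At maturity, profit = |F_mkt − F*| = |0.9550 − 0.9345| = 0.0205 per EUR (in CHF)

0.0205 per EUR (in CHF)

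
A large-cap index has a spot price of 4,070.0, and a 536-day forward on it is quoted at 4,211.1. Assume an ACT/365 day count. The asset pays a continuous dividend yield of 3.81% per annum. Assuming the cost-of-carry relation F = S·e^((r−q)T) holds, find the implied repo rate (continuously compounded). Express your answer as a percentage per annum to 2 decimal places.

6.13%

From F = S·e^((r−q)T): (r − q) = ln(F/S)/T
ln(4211.1/4070.0) = ln(1.034668) = 0.034081
(r − q) = 0.034081 / (536/365) = 0.023208
r = ln(F/S)/T + q = 0.023208 + 0.0381 = 0.061308
r = 6.13%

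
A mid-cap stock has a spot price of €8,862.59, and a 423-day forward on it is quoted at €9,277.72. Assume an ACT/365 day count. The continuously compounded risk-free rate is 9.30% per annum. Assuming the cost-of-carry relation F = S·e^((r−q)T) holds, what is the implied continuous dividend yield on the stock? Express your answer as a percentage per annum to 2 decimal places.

5.35%

From F = S·e^((r−q)T): (r − q) = ln(F/S)/T
ln(9277.72/8862.59) = ln(1.046841) = 0.045777
(r − q) = 0.045777 / (423/365) = 0.039500
q = r − ln(F/S)/T = 0.0930 − 0.039500 = 0.053500
q = 5.35%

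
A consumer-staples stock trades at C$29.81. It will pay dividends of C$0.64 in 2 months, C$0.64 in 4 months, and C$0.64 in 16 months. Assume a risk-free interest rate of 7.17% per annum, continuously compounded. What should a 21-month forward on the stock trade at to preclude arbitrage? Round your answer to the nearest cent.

C$31.71

PV(dividends) I = 0.64·e^(−0.0717·2/12) + 0.64·e^(−0.0717·4/12) + 0.64·e^(−0.0717·16/12)
I = 0.6324 + 0.6249 + 0.5816 = 1.8389
F = (S − I)·e^(rT) = (29.81 − 1.8389) · e^(0.0717·21/12)
= 27.9711 · e^0.125475 = 27.9711 × 1.133687 = C$31.71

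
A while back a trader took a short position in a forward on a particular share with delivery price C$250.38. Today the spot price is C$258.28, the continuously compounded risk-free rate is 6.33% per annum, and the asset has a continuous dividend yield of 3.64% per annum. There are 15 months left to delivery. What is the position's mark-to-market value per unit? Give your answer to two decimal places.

Current fair forward for the remaining 15 months: F = S·e^((r − q)·T), (r − q) = 0.0633 − 0.0364 = 0.0269
F = 258.28 · e^(0.0269 × 15/12) = 258.28 × 1.034197 = 267.1124
Value of long forward = (F − K)·e^(−rT) = (267.1124 − 250.38) · e^(−0.0633·15/12)
= 16.7324 × 0.923924 = 15.46
Short position value = −(long value) = -C$15.46

-C$15.46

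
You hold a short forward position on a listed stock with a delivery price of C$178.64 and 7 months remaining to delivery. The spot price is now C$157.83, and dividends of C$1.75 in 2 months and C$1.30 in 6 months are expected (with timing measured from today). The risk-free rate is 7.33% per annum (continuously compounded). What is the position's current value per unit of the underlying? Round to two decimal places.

C$16.31

PV(remaining dividends) I = 1.75·e^(−0.0733·2/12) + 1.30·e^(−0.0733·6/12) = 2.9820
Current forward F = (S − I)·e^(rT) = (157.83 − 2.9820)·e^(0.0733·7/12) = 154.8480 × 1.043686 = 161.6127
Value (long) = (F − K)·e^(−rT) = (161.6127 − 178.64) × 0.958143 = -16.3146
Short position value = −(long value) = C$16.31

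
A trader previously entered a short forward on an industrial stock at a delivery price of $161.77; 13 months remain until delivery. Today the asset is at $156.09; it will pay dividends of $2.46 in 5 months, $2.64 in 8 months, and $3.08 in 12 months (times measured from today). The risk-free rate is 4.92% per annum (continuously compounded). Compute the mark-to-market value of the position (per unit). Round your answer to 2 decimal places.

PV(remaining dividends) I = 2.46·e^(−0.0492·5/12) + 2.64·e^(−0.0492·8/12) + 3.08·e^(−0.0492·12/12) = 7.8970
Current forward F = (S − I)·e^(rT) = (156.09 − 7.8970)·e^(0.0492·13/12) = 148.1930 × 1.054746 = 156.3060
Value (long) = (F − K)·e^(−rT) = (156.3060 − 161.77) × 0.948096 = -5.1804
Short position value = −(long value) = $5.18

$5.18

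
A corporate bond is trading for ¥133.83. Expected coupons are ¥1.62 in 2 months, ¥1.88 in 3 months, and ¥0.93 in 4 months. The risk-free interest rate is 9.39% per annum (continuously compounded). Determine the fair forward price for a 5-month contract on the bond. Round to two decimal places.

¥134.66

PV(coupons) I = 1.62·e^(−0.0939·2/12) + 1.88·e^(−0.0939·3/12) + 0.93·e^(−0.0939·4/12)
I = 1.5948 + 1.8364 + 0.9013 = 4.3325
F = (S − I)·e^(rT) = (133.83 − 4.3325) · e^(0.0939·5/12)
= 129.4975 · e^0.039125 = 129.4975 × 1.039900 = ¥134.66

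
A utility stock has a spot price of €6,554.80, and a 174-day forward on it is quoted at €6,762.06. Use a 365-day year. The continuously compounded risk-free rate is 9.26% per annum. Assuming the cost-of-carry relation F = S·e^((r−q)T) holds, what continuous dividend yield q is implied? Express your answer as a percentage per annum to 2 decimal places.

From F = S·e^((r−q)T): (r − q) = ln(F/S)/T
ln(6762.06/6554.80) = ln(1.031620) = 0.031130
(r − q) = 0.031130 / (174/365) = 0.065301
q = r − ln(F/S)/T = 0.0926 − 0.065301 = 0.027299
q = 2.73%

2.73%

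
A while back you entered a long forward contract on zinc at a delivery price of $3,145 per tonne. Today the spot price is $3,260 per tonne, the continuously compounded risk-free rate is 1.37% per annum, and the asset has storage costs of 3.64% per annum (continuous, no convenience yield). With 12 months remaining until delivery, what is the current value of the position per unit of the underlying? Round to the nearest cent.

$278.64 per tonne

Current fair forward for the remaining 12 months: F = S·e^((r + u)·T), (r + u) = 0.0137 + 0.0364 = 0.0501
F = 3260 · e^(0.0501 × 12/12) = 3260 × 1.05137623 = 3427.4865
Value of long forward = (F − K)·e^(−rT) = (3427.4865 − 3145) · e^(−0.0137·12/12)
= 282.4865 × 0.98639342 = 278.64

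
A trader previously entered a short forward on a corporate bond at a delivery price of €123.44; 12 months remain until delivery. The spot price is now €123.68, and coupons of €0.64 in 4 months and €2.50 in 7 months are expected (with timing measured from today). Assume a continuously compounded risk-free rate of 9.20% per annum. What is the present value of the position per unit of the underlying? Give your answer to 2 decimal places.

PV(remaining coupons) I = 0.64·e^(−0.0920·4/12) + 2.50·e^(−0.0920·7/12) = 2.9900
Current forward F = (S − I)·e^(rT) = (123.68 − 2.9900)·e^(0.0920·12/12) = 120.6900 × 1.096365 = 132.3203
Value (long) = (F − K)·e^(−rT) = (132.3203 − 123.44) × 0.912105 = 8.0998
Short position value = −(long value) = -€8.10

-€8.10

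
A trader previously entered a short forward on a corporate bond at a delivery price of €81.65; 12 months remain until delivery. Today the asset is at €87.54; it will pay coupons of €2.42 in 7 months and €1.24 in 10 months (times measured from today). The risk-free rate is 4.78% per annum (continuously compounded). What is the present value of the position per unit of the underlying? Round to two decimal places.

-€6.16

PV(remaining coupons) I = 2.42·e^(−0.0478·7/12) + 1.24·e^(−0.0478·10/12) = 3.5450
Current forward F = (S − I)·e^(rT) = (87.54 − 3.5450)·e^(0.0478·12/12) = 83.9950 × 1.048961 = 88.1075
Value (long) = (F − K)·e^(−rT) = (88.1075 − 81.65) × 0.953324 = 6.1561
Short position value = −(long value) = -€6.16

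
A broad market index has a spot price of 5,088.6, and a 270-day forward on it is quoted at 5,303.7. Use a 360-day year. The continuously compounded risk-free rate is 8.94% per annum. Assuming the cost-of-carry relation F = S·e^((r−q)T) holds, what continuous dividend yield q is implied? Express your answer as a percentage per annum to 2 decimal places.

3.42%

From F = S·e^((r−q)T): (r − q) = ln(F/S)/T
ln(5303.7/5088.6) = ln(1.042271) = 0.041402
(r − q) = 0.041402 / (270/360) = 0.055203
q = r − ln(F/S)/T = 0.0894 − 0.055203 = 0.034197
q = 3.42%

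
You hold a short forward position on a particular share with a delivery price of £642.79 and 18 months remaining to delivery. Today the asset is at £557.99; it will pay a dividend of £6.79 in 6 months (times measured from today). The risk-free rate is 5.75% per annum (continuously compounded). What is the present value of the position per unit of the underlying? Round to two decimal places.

PV(remaining dividends) I = 6.79·e^(−0.0575·6/12) = 6.5976
Current forward F = (S − I)·e^(rT) = (557.99 − 6.5976)·e^(0.0575·18/12) = 551.3924 × 1.090079 = 601.0613
Value (long) = (F − K)·e^(−rT) = (601.0613 − 642.79) × 0.917365 = -38.2804
Short position value = −(long value) = £38.28

£38.28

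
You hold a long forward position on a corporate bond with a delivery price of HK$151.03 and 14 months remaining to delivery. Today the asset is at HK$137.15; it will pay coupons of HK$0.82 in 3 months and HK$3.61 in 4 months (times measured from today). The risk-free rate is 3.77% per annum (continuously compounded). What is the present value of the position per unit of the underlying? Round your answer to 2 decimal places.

PV(remaining coupons) I = 0.82·e^(−0.0377·3/12) + 3.61·e^(−0.0377·4/12) = 4.3772
Current forward F = (S − I)·e^(rT) = (137.15 − 4.3772)·e^(0.0377·14/12) = 132.7728 × 1.044965 = 138.7429
Value (long) = (F − K)·e^(−rT) = (138.7429 − 151.03) × 0.956970 = -11.7584
Value = -HK$11.76

-HK$11.76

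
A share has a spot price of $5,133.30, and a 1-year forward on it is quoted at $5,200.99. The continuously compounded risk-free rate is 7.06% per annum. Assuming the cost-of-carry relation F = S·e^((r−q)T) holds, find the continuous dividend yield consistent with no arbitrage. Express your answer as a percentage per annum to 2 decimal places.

5.75%

From F = S·e^((r−q)T): (r − q) = ln(F/S)/T
ln(5200.99/5133.30) = ln(1.013186) = 0.013100
(r − q) = 0.013100 / (1) = 0.013100
q = r − ln(F/S)/T = 0.0706 − 0.013100 = 0.057500
q = 5.75%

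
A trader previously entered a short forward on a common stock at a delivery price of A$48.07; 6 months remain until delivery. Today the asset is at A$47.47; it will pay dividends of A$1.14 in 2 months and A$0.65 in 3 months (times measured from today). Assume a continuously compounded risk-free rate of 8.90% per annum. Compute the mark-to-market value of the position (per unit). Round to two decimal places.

PV(remaining dividends) I = 1.14·e^(−0.0890·2/12) + 0.65·e^(−0.0890·3/12) = 1.7589
Current forward F = (S − I)·e^(rT) = (47.47 − 1.7589)·e^(0.0890·6/12) = 45.7111 × 1.045505 = 47.7912
Value (long) = (F − K)·e^(−rT) = (47.7912 − 48.07) × 0.956476 = -0.2667
Short position value = −(long value) = A$0.27

A$0.27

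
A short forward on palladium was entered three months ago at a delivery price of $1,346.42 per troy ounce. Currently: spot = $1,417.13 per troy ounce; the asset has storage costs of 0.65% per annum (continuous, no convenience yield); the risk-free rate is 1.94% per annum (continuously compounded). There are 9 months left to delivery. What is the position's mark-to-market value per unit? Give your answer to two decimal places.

Current fair forward for the remaining 9 months: F = S·e^((r + u)·T), (r + u) = 0.0194 + 0.0065 = 0.0259
F = 1417.13 · e^(0.0259 × 9/12) = 1417.13 × 1.01961489 = 1444.9268
Value of long forward = (F − K)·e^(−rT) = (1444.9268 − 1346.42) · e^(−0.0194·9/12)
= 98.5068 × 0.98555534 = 97.08
Short position value = −(long value) = -$97.08

-$97.08 per troy ounce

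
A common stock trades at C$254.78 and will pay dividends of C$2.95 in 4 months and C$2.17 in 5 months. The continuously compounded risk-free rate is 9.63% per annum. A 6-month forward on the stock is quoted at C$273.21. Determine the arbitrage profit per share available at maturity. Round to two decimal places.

C$11.05 per share

PV(dividends) I = 2.95·e^(−0.0963·4/12) + 2.17·e^(−0.0963·5/12) = 4.9415
Fair forward F* = (S − I)·e^(rT) = (254.78 − 4.9415)·e^0.048150 = 249.8385 × 1.049328 = 262.1625
Market C$273.21 > fair 262.1625: forward overpriced → cash-and-carry (borrow at r, buy the stock and collect the dividends, short the forward).
Profit at T = |F_mkt − F*| = |273.21 − 262.1625| = C$11.05 per share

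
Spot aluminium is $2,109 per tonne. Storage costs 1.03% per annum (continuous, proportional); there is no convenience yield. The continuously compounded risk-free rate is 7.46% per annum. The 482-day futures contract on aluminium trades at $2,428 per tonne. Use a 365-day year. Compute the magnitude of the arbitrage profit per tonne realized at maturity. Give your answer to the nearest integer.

$69 per tonne

Fair futures: F* = S·e^(carry·T), with carry = (r + u) = 0.0746 + 0.0103 = 0.0849
F* = 2109 · e^(0.0849 × 482/365) = 2109 · e^0.112115 = 2109 × 1.118641 = $2359.2139
Market $2428 > fair $2359.2139: forward overpriced → cash-and-carry (buy spot, short the forward).
At maturity, profit = |F_mkt − F*| = |2428 − 2359.2139| = $69 per tonne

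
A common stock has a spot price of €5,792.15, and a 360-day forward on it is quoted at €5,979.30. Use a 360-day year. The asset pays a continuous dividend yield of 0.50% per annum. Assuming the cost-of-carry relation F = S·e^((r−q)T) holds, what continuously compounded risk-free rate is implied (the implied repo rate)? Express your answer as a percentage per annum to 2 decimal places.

3.68%

From F = S·e^((r−q)T): (r − q) = ln(F/S)/T
ln(5979.30/5792.15) = ln(1.032311) = 0.031800
(r − q) = 0.031800 / (360/360) = 0.031800
r = ln(F/S)/T + q = 0.031800 + 0.0050 = 0.036800
r = 3.68%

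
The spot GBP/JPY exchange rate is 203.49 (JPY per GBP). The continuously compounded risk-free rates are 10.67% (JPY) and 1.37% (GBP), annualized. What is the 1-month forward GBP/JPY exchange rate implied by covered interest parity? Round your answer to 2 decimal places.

F = S·e^((r_JPY − r_GBP)T) = 203.49 · e^((0.1067 − 0.0137) × 1/12)
= 203.49 · e^0.007750 = 203.49 × 1.007780
F = 205.07 JPY per GBP

205.07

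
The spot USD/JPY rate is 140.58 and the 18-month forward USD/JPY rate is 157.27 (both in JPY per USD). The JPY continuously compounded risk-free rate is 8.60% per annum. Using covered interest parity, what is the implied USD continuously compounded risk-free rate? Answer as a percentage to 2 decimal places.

1.12%

F = S·e^((r_JPY − r_USD)T) ⇒ r_USD = r_JPY − ln(F/S)/T
ln(157.27/140.58) = 0.112187; /(18/12) = 0.074791
r_USD = 0.0860 − 0.074791 = 0.011209
r_USD = 1.12%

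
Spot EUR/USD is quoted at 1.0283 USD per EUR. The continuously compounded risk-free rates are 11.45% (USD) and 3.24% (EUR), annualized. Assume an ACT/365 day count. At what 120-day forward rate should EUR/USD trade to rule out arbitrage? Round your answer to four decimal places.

1.0564

F = S·e^((r_USD − r_EUR)T) = 1.0283 · e^((0.1145 − 0.0324) × 120/365)
= 1.0283 · e^0.026992 = 1.0283 × 1.027360
F = 1.0564 USD per EUR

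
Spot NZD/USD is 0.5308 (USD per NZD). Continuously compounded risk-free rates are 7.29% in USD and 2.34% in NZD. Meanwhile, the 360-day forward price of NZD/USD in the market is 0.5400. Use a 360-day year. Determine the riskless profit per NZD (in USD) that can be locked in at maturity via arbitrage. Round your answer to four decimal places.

0.0177 per NZD (in USD)

Fair forward: F* = S·e^(carry·T), with carry = (r_USD − r_NZD) = 0.0729 − 0.0234 = 0.0495
F* = 0.5308 · e^(0.0495 × 360/360) = 0.5308 · e^0.049500 = 0.5308 × 1.050746 = 0.5577
Market 0.5400 < fair 0.5577: forward underpriced → reverse cash-and-carry (short spot, go long the forward).
At maturity, profit = |F_mkt − F*| = |0.5400 − 0.5577| = 0.0177 per NZD (in USD)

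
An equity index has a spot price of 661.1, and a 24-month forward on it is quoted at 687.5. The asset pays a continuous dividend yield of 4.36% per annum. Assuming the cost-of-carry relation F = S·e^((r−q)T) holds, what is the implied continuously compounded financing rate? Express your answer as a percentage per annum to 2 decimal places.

From F = S·e^((r−q)T): (r − q) = ln(F/S)/T
ln(687.5/661.1) = ln(1.039933) = 0.039156
(r − q) = 0.039156 / (24/12) = 0.019578
r = ln(F/S)/T + q = 0.019578 + 0.0436 = 0.063178
r = 6.32%

6.32%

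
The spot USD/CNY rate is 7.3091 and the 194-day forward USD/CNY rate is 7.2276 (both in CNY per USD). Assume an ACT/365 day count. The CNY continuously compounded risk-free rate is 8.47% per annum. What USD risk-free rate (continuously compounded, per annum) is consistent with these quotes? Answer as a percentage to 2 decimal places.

10.58%

F = S·e^((r_CNY − r_USD)T) ⇒ r_USD = r_CNY − ln(F/S)/T
ln(7.2276/7.3091) = -0.011213; /(194/365) = -0.021097
r_USD = 0.0847 + 0.021097 = 0.105797
r_USD = 10.58%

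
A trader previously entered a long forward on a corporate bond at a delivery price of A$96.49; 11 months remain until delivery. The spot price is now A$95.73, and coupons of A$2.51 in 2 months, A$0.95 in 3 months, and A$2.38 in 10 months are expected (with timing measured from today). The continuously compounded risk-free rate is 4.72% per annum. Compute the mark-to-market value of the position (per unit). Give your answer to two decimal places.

PV(remaining coupons) I = 2.51·e^(−0.0472·2/12) + 0.95·e^(−0.0472·3/12) + 2.38·e^(−0.0472·10/12) = 5.7174
Current forward F = (S − I)·e^(rT) = (95.73 − 5.7174)·e^(0.0472·11/12) = 90.0126 × 1.044216 = 93.9926
Value (long) = (F − K)·e^(−rT) = (93.9926 − 96.49) × 0.957656 = -2.3917
Value = -A$2.39

-A$2.39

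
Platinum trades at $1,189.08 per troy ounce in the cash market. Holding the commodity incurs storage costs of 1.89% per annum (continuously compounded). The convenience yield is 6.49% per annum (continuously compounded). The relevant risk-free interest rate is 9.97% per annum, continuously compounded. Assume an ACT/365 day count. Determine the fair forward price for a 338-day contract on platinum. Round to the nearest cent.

$1,249.71 per troy ounce

Net carry = r + u − y = 0.0997 + 0.0189 − 0.0649 = 0.0537
F = S·e^((r+u−y)T) = 1189.08 · e^(0.0537 × 338/365) = 1189.08 · e^0.04972767
= 1189.08 × 1.05098484 = $1,249.71 per troy ounce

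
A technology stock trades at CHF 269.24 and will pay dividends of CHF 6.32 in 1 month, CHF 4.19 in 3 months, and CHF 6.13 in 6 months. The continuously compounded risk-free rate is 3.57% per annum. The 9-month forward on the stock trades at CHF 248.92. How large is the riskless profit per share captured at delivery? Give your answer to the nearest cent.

CHF 10.70 per share

PV(dividends) I = 6.32·e^(−0.0357·1/12) + 4.19·e^(−0.0357·3/12) + 6.13·e^(−0.0357·6/12) = 16.4755
Fair forward F* = (S − I)·e^(rT) = (269.24 − 16.4755)·e^0.026775 = 252.7645 × 1.027137 = 259.6238
Market CHF 248.92 < fair 259.6238: forward underpriced → reverse cash-and-carry (short the stock, invest proceeds at r, pay the dividends, go long the forward).
Profit at T = |F_mkt − F*| = |248.92 − 259.6238| = CHF 10.70 per share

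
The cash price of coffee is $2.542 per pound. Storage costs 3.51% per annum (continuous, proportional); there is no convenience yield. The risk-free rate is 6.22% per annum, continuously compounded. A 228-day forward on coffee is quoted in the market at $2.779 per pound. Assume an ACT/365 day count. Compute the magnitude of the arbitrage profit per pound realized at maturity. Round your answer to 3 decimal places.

$0.078 per pound

Fair forward: F* = S·e^(carry·T), with carry = (r + u) = 0.0622 + 0.0351 = 0.0973
F* = 2.542 · e^(0.0973 × 228/365) = 2.542 · e^0.060779 = 2.542 × 1.062664 = $2.7013
Market $2.779 > fair $2.7013: forward overpriced → cash-and-carry (buy spot, short the forward).
At maturity, profit = |F_mkt − F*| = |2.779 − 2.7013| = $0.078 per pound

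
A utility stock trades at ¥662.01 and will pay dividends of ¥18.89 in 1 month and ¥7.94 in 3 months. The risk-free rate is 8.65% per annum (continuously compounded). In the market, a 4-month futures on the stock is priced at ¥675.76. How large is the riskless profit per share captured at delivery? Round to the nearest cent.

¥21.68 per share

PV(dividends) I = 18.89·e^(−0.0865·1/12) + 7.94·e^(−0.0865·3/12) = 26.5245
Fair futures F* = (S − I)·e^(rT) = (662.01 − 26.5245)·e^0.028833 = 635.4855 × 1.029253 = 654.0754
Market ¥675.76 > fair 654.0754: forward overpriced → cash-and-carry (borrow at r, buy the stock and collect the dividends, short the forward).
Profit at T = |F_mkt − F*| = |675.76 − 654.0754| = ¥21.68 per share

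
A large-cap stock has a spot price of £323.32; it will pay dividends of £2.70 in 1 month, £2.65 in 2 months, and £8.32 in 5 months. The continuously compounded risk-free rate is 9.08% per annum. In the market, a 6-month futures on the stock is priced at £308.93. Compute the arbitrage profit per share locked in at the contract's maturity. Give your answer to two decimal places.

£15.49 per share

PV(dividends) I = 2.70·e^(−0.0908·1/12) + 2.65·e^(−0.0908·2/12) + 8.32·e^(−0.0908·5/12) = 13.3010
Fair futures F* = (S − I)·e^(rT) = (323.32 − 13.3010)·e^0.045400 = 310.0190 × 1.046446 = 324.4181
Market £308.93 < fair 324.4181: forward underpriced → reverse cash-and-carry (short the stock, invest proceeds at r, pay the dividends, go long the forward).
Profit at T = |F_mkt − F*| = |308.93 − 324.4181| = £15.49 per share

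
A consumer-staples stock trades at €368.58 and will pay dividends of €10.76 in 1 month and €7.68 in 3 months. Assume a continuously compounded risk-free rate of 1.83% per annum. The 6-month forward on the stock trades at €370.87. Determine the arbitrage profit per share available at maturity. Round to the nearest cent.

€17.46 per share

PV(dividends) I = 10.76·e^(−0.0183·1/12) + 7.68·e^(−0.0183·3/12) = 18.3885
Fair forward F* = (S − I)·e^(rT) = (368.58 − 18.3885)·e^0.009150 = 350.1915 × 1.009192 = 353.4105
Market €370.87 > fair 353.4105: forward overpriced → cash-and-carry (borrow at r, buy the stock and collect the dividends, short the forward).
Profit at T = |F_mkt − F*| = |370.87 − 353.4105| = €17.46 per share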